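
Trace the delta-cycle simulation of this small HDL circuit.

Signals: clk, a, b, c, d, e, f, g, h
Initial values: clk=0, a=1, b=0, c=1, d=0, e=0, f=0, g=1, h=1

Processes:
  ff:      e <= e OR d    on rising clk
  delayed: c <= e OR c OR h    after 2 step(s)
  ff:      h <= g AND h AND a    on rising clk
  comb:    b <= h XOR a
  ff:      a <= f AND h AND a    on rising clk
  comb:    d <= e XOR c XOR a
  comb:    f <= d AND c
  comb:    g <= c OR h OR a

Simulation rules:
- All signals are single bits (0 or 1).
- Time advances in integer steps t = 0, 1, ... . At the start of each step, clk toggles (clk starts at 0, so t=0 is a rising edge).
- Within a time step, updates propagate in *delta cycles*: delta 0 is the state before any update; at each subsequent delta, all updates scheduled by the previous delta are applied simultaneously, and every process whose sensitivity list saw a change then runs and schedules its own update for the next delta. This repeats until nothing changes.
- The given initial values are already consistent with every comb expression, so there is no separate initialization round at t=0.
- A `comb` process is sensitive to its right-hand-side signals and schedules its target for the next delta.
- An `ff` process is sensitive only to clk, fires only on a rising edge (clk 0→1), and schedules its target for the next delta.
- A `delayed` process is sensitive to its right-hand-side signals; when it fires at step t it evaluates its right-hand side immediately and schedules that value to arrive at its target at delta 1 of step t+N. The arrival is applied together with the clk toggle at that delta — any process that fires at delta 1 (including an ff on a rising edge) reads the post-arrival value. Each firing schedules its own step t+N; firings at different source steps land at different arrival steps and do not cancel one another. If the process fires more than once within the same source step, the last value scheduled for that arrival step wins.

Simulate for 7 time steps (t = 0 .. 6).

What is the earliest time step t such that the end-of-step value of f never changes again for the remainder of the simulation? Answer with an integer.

[bits: e,a,b,h,c,d,clk,g,f]
t=0: Δ0=010110010 Δ1=010110110 Δ2=000110110 Δ3=001111110 Δ4=001111111 | 4Δ
t=1: Δ0=001111111 Δ1=001111011 | 1Δ
t=2: Δ0=001111011 Δ1=001111111 Δ2=101011111 Δ3=100010111 Δ4=100010110 | 4Δ
t=3: Δ0=100010110 Δ1=100010010 | 1Δ
t=4: Δ0=100010010 Δ1=100010110 | 1Δ
t=5: Δ0=100010110 Δ1=100010010 | 1Δ
t=6: Δ0=100010010 Δ1=100010110 | 1Δ

2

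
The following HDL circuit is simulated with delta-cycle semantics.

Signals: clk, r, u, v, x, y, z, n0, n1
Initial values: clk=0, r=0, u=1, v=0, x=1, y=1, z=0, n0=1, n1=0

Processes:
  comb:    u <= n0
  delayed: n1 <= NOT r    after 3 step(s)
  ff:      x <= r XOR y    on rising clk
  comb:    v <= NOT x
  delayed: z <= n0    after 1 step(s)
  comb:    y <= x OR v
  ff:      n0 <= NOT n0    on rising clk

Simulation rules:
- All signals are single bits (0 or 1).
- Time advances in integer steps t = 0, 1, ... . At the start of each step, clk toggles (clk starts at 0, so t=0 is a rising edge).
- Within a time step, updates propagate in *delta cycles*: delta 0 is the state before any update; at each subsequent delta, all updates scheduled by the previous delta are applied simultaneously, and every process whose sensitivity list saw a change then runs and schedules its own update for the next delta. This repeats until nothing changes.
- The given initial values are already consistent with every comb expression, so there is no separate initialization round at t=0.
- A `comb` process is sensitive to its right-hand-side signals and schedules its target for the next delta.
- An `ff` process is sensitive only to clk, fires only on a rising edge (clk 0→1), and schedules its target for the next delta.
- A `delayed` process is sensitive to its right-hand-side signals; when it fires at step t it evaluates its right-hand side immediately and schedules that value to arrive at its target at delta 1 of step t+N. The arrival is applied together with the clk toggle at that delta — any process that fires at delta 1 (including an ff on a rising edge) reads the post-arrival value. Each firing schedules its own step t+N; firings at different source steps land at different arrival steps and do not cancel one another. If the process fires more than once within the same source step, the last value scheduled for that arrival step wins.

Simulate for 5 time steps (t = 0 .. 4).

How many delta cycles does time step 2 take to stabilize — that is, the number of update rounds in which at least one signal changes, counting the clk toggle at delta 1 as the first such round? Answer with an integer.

t0.Δ0 u=1 n0=1 y=1 v=0 r=0 x=1 z=0 clk=0 n1=0
t0.Δ1 u=1 n0=1 y=1 v=0 r=0 x=1 z=0 clk=1 n1=0
t0.Δ2 u=1 n0=0 y=1 v=0 r=0 x=1 z=0 clk=1 n1=0
t0.Δ3 u=0 n0=0 y=1 v=0 r=0 x=1 z=0 clk=1 n1=0
t1.Δ0 u=0 n0=0 y=1 v=0 r=0 x=1 z=0 clk=1 n1=0
t1.Δ1 u=0 n0=0 y=1 v=0 r=0 x=1 z=0 clk=0 n1=0
t2.Δ0 u=0 n0=0 y=1 v=0 r=0 x=1 z=0 clk=0 n1=0
t2.Δ1 u=0 n0=0 y=1 v=0 r=0 x=1 z=0 clk=1 n1=0
t2.Δ2 u=0 n0=1 y=1 v=0 r=0 x=1 z=0 clk=1 n1=0
t2.Δ3 u=1 n0=1 y=1 v=0 r=0 x=1 z=0 clk=1 n1=0
t3.Δ0 u=1 n0=1 y=1 v=0 r=0 x=1 z=0 clk=1 n1=0
t3.Δ1 u=1 n0=1 y=1 v=0 r=0 x=1 z=1 clk=0 n1=0
t4.Δ0 u=1 n0=1 y=1 v=0 r=0 x=1 z=1 clk=0 n1=0
t4.Δ1 u=1 n0=1 y=1 v=0 r=0 x=1 z=1 clk=1 n1=0
t4.Δ2 u=1 n0=0 y=1 v=0 r=0 x=1 z=1 clk=1 n1=0
t4.Δ3 u=0 n0=0 y=1 v=0 r=0 x=1 z=1 clk=1 n1=0

3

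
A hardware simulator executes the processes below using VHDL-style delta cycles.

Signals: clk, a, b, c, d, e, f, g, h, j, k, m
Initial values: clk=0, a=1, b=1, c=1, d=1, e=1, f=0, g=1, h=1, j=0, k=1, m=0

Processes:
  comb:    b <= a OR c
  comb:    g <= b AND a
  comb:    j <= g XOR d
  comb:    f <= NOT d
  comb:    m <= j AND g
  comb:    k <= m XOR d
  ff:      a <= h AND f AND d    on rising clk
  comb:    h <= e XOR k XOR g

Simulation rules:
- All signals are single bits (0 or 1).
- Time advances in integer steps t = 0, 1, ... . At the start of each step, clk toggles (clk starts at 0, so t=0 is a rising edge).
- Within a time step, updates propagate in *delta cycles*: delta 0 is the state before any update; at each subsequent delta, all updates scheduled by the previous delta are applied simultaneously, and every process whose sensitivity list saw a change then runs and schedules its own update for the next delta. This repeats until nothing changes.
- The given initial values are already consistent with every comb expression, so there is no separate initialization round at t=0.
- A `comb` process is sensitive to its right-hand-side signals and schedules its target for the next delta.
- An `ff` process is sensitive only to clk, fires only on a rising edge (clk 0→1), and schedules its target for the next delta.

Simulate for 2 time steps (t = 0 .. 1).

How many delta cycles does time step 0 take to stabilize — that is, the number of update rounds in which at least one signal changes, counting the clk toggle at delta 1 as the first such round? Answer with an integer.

[bits: h,e,g,f,clk,b,d,j,c,m,a,k]
t=0: Δ0=111001101011 Δ1=111011101011 Δ2=111011101001 Δ3=110011101001 Δ4=010011111001 | 4Δ
t=1: Δ0=010011111001 Δ1=010001111001 | 1Δ

4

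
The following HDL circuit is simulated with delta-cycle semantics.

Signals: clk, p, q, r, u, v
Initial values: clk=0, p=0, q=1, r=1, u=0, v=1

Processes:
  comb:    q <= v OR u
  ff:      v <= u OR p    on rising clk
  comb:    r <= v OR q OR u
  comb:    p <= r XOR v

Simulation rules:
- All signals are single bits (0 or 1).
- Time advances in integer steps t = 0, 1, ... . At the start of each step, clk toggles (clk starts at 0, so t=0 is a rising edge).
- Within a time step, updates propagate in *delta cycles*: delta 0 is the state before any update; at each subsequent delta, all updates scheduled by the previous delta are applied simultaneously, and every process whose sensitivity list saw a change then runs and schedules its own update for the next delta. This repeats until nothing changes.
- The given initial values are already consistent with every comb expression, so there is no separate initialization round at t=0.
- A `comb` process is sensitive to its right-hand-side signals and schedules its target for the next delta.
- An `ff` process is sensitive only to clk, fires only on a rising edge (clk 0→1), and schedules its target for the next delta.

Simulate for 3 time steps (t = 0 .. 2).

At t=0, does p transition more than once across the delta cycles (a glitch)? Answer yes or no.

yes

t=0 Δ0: u=0 p=0 r=1 q=1 v=1 clk=0
  Δ1: clk:0→1
  Δ2: v:1→0
  Δ3: p:0→1, q:1→0
  Δ4: r:1→0
  Δ5: p:1→0
  (5Δ to stable)
t=1 Δ0: u=0 p=0 r=0 q=0 v=0 clk=1
  Δ1: clk:1→0
  (1Δ to stable)
t=2 Δ0: u=0 p=0 r=0 q=0 v=0 clk=0
  Δ1: clk:0→1
  (1Δ to stable)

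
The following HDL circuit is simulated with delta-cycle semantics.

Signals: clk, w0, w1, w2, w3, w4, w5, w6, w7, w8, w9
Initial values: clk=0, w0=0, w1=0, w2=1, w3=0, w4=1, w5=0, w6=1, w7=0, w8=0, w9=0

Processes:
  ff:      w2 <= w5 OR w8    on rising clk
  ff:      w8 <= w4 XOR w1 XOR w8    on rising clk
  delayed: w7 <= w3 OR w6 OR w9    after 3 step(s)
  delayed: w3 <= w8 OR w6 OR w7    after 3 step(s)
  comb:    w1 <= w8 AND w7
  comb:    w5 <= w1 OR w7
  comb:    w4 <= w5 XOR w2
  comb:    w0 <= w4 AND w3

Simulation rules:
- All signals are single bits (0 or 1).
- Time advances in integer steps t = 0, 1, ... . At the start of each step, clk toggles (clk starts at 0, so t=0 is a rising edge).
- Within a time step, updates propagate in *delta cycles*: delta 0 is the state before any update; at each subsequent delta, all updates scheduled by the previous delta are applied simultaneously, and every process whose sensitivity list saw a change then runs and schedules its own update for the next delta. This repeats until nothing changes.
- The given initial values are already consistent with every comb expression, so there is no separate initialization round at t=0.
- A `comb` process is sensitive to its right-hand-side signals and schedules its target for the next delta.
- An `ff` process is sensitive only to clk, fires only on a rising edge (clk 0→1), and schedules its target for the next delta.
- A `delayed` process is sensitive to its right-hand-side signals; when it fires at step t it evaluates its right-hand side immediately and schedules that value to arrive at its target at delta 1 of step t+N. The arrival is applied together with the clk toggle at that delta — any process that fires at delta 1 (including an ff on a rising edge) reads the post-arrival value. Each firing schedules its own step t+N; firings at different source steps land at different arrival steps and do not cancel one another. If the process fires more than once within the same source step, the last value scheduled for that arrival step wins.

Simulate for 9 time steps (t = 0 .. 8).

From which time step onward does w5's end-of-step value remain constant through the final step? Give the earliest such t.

6

[bits: w8,w2,w6,w7,w4,w9,w0,w5,w3,clk,w1]
t=0: Δ0=01101000000 Δ1=01101000010 Δ2=10101000010 Δ3=10100000010 | 3Δ
t=1: Δ0=10100000010 Δ1=10100000000 | 1Δ
t=2: Δ0=10100000000 Δ1=10100000010 Δ2=11100000010 Δ3=11101000010 | 3Δ
t=3: Δ0=11101000010 Δ1=11101000100 Δ2=11101010100 | 2Δ
t=4: Δ0=11101010100 Δ1=11101010110 Δ2=01101010110 | 2Δ
t=5: Δ0=01101010110 Δ1=01101010100 | 1Δ
t=6: Δ0=01101010100 Δ1=01111010110 Δ2=10111011110 Δ3=10111011111 | 3Δ
t=7: Δ0=10111011111 Δ1=10111011101 | 1Δ
t=8: Δ0=10111011101 Δ1=10111011111 Δ2=11111011111 Δ3=11110011111 Δ4=11110001111 | 4Δ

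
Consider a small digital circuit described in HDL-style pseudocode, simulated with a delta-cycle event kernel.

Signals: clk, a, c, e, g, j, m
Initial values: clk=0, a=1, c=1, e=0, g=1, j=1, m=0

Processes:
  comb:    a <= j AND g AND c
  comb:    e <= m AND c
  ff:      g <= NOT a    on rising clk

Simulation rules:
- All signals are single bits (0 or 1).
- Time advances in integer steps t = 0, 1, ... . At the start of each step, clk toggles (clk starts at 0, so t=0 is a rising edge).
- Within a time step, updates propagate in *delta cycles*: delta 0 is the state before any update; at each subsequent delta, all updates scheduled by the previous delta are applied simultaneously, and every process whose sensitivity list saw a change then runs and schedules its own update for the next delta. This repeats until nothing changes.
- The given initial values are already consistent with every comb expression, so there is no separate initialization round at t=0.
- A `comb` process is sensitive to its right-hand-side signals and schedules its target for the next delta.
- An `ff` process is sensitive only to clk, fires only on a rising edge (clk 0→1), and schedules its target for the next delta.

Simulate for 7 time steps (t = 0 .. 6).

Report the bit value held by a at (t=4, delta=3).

t0.Δ0 m=0 j=1 c=1 e=0 g=1 clk=0 a=1
t0.Δ1 m=0 j=1 c=1 e=0 g=1 clk=1 a=1
t0.Δ2 m=0 j=1 c=1 e=0 g=0 clk=1 a=1
t0.Δ3 m=0 j=1 c=1 e=0 g=0 clk=1 a=0
t1.Δ0 m=0 j=1 c=1 e=0 g=0 clk=1 a=0
t1.Δ1 m=0 j=1 c=1 e=0 g=0 clk=0 a=0
t2.Δ0 m=0 j=1 c=1 e=0 g=0 clk=0 a=0
t2.Δ1 m=0 j=1 c=1 e=0 g=0 clk=1 a=0
t2.Δ2 m=0 j=1 c=1 e=0 g=1 clk=1 a=0
t2.Δ3 m=0 j=1 c=1 e=0 g=1 clk=1 a=1
t3.Δ0 m=0 j=1 c=1 e=0 g=1 clk=1 a=1
t3.Δ1 m=0 j=1 c=1 e=0 g=1 clk=0 a=1
t4.Δ0 m=0 j=1 c=1 e=0 g=1 clk=0 a=1
t4.Δ1 m=0 j=1 c=1 e=0 g=1 clk=1 a=1
t4.Δ2 m=0 j=1 c=1 e=0 g=0 clk=1 a=1
t4.Δ3 m=0 j=1 c=1 e=0 g=0 clk=1 a=0
t5.Δ0 m=0 j=1 c=1 e=0 g=0 clk=1 a=0
t5.Δ1 m=0 j=1 c=1 e=0 g=0 clk=0 a=0
t6.Δ0 m=0 j=1 c=1 e=0 g=0 clk=0 a=0
t6.Δ1 m=0 j=1 c=1 e=0 g=0 clk=1 a=0
t6.Δ2 m=0 j=1 c=1 e=0 g=1 clk=1 a=0
t6.Δ3 m=0 j=1 c=1 e=0 g=1 clk=1 a=1

0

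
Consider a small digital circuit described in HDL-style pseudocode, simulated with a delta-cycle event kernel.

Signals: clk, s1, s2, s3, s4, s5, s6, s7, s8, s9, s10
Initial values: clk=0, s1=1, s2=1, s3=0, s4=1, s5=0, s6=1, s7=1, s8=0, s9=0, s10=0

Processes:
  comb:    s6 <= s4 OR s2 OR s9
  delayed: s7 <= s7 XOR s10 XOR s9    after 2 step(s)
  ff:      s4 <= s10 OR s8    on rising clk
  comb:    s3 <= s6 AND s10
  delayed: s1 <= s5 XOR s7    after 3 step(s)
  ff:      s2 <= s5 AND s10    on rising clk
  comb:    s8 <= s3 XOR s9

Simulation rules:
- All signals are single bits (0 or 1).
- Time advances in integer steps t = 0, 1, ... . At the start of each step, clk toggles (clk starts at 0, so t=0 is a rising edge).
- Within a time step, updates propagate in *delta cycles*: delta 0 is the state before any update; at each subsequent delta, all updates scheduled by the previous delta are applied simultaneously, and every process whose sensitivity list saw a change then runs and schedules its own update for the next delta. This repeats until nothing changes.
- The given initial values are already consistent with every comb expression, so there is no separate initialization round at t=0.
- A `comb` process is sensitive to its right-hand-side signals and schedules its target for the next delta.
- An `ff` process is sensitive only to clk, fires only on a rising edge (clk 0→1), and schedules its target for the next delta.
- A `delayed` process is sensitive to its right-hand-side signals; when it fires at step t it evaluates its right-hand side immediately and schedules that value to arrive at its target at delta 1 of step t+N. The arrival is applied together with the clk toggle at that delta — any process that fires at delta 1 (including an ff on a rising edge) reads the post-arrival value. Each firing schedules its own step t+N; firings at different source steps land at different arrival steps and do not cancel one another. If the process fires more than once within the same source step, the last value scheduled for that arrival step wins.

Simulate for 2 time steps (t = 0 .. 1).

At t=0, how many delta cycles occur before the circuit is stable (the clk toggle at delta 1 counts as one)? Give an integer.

[bits: s3,s1,s9,s4,s7,s5,s8,clk,s6,s2,s10]
t=0: Δ0=01011000110 Δ1=01011001110 Δ2=01001001100 Δ3=01001001000 | 3Δ
t=1: Δ0=01001001000 Δ1=01001000000 | 1Δ

3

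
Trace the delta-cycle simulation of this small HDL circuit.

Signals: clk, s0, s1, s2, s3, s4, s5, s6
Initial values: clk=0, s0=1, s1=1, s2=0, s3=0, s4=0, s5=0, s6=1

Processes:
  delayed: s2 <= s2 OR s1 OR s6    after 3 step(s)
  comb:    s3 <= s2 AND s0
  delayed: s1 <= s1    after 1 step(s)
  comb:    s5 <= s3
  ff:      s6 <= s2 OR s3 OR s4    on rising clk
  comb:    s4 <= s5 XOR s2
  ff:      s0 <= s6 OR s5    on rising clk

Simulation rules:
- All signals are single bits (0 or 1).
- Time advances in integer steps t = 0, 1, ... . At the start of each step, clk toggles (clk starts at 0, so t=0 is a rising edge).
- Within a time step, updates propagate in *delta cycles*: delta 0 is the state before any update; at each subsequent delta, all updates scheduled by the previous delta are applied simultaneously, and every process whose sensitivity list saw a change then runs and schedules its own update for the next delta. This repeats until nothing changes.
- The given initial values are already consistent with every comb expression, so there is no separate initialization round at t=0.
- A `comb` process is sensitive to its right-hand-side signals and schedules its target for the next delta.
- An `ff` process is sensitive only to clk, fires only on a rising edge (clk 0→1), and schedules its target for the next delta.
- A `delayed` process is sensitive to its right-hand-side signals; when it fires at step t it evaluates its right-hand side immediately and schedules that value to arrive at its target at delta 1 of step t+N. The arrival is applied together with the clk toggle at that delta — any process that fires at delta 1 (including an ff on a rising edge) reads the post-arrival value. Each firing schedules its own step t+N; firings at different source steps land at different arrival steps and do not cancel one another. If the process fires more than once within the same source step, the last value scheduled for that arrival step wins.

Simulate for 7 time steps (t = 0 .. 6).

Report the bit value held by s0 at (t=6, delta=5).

1

t=0 Δ0: s1=1 clk=0 s4=0 s2=0 s5=0 s3=0 s0=1 s6=1
  Δ1: clk:0→1
  Δ2: s6:1→0
  (2Δ to stable)
t=1 Δ0: s1=1 clk=1 s4=0 s2=0 s5=0 s3=0 s0=1 s6=0
  Δ1: clk:1→0
  (1Δ to stable)
t=2 Δ0: s1=1 clk=0 s4=0 s2=0 s5=0 s3=0 s0=1 s6=0
  Δ1: clk:0→1
  Δ2: s0:1→0
  (2Δ to stable)
t=3 Δ0: s1=1 clk=1 s4=0 s2=0 s5=0 s3=0 s0=0 s6=0
  Δ1: clk:1→0, s2:0→1
  Δ2: s4:0→1
  (2Δ to stable)
t=4 Δ0: s1=1 clk=0 s4=1 s2=1 s5=0 s3=0 s0=0 s6=0
  Δ1: clk:0→1
  Δ2: s6:0→1
  (2Δ to stable)
t=5 Δ0: s1=1 clk=1 s4=1 s2=1 s5=0 s3=0 s0=0 s6=1
  Δ1: clk:1→0
  (1Δ to stable)
t=6 Δ0: s1=1 clk=0 s4=1 s2=1 s5=0 s3=0 s0=0 s6=1
  Δ1: clk:0→1
  Δ2: s0:0→1
  Δ3: s3:0→1
  Δ4: s5:0→1
  Δ5: s4:1→0
  (5Δ to stable)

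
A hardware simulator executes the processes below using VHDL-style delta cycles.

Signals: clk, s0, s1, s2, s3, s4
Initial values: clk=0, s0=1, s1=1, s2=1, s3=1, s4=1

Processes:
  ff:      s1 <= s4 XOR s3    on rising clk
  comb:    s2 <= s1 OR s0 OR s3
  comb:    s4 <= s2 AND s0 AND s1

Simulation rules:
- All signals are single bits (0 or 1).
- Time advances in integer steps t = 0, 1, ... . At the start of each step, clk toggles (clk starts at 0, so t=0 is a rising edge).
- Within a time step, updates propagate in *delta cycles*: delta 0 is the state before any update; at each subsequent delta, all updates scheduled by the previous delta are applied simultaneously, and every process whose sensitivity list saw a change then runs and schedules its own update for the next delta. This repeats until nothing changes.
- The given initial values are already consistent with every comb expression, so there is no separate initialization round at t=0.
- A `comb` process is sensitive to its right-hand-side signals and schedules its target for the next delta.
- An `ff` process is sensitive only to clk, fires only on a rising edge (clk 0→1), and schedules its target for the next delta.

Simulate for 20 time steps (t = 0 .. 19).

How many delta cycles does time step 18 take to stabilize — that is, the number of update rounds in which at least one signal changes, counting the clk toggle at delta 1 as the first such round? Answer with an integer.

3

t0.Δ0 s2=1 s3=1 s1=1 s0=1 clk=0 s4=1
t0.Δ1 s2=1 s3=1 s1=1 s0=1 clk=1 s4=1
t0.Δ2 s2=1 s3=1 s1=0 s0=1 clk=1 s4=1
t0.Δ3 s2=1 s3=1 s1=0 s0=1 clk=1 s4=0
t1.Δ0 s2=1 s3=1 s1=0 s0=1 clk=1 s4=0
t1.Δ1 s2=1 s3=1 s1=0 s0=1 clk=0 s4=0
t2.Δ0 s2=1 s3=1 s1=0 s0=1 clk=0 s4=0
t2.Δ1 s2=1 s3=1 s1=0 s0=1 clk=1 s4=0
t2.Δ2 s2=1 s3=1 s1=1 s0=1 clk=1 s4=0
t2.Δ3 s2=1 s3=1 s1=1 s0=1 clk=1 s4=1
t3.Δ0 s2=1 s3=1 s1=1 s0=1 clk=1 s4=1
t3.Δ1 s2=1 s3=1 s1=1 s0=1 clk=0 s4=1
t4.Δ0 s2=1 s3=1 s1=1 s0=1 clk=0 s4=1
t4.Δ1 s2=1 s3=1 s1=1 s0=1 clk=1 s4=1
t4.Δ2 s2=1 s3=1 s1=0 s0=1 clk=1 s4=1
t4.Δ3 s2=1 s3=1 s1=0 s0=1 clk=1 s4=0
t5.Δ0 s2=1 s3=1 s1=0 s0=1 clk=1 s4=0
t5.Δ1 s2=1 s3=1 s1=0 s0=1 clk=0 s4=0
t6.Δ0 s2=1 s3=1 s1=0 s0=1 clk=0 s4=0
t6.Δ1 s2=1 s3=1 s1=0 s0=1 clk=1 s4=0
t6.Δ2 s2=1 s3=1 s1=1 s0=1 clk=1 s4=0
t6.Δ3 s2=1 s3=1 s1=1 s0=1 clk=1 s4=1
t7.Δ0 s2=1 s3=1 s1=1 s0=1 clk=1 s4=1
t7.Δ1 s2=1 s3=1 s1=1 s0=1 clk=0 s4=1
t8.Δ0 s2=1 s3=1 s1=1 s0=1 clk=0 s4=1
t8.Δ1 s2=1 s3=1 s1=1 s0=1 clk=1 s4=1
t8.Δ2 s2=1 s3=1 s1=0 s0=1 clk=1 s4=1
t8.Δ3 s2=1 s3=1 s1=0 s0=1 clk=1 s4=0
t9.Δ0 s2=1 s3=1 s1=0 s0=1 clk=1 s4=0
t9.Δ1 s2=1 s3=1 s1=0 s0=1 clk=0 s4=0
t10.Δ0 s2=1 s3=1 s1=0 s0=1 clk=0 s4=0
t10.Δ1 s2=1 s3=1 s1=0 s0=1 clk=1 s4=0
t10.Δ2 s2=1 s3=1 s1=1 s0=1 clk=1 s4=0
t10.Δ3 s2=1 s3=1 s1=1 s0=1 clk=1 s4=1
t11.Δ0 s2=1 s3=1 s1=1 s0=1 clk=1 s4=1
t11.Δ1 s2=1 s3=1 s1=1 s0=1 clk=0 s4=1
t12.Δ0 s2=1 s3=1 s1=1 s0=1 clk=0 s4=1
t12.Δ1 s2=1 s3=1 s1=1 s0=1 clk=1 s4=1
t12.Δ2 s2=1 s3=1 s1=0 s0=1 clk=1 s4=1
t12.Δ3 s2=1 s3=1 s1=0 s0=1 clk=1 s4=0
t13.Δ0 s2=1 s3=1 s1=0 s0=1 clk=1 s4=0
t13.Δ1 s2=1 s3=1 s1=0 s0=1 clk=0 s4=0
t14.Δ0 s2=1 s3=1 s1=0 s0=1 clk=0 s4=0
t14.Δ1 s2=1 s3=1 s1=0 s0=1 clk=1 s4=0
t14.Δ2 s2=1 s3=1 s1=1 s0=1 clk=1 s4=0
t14.Δ3 s2=1 s3=1 s1=1 s0=1 clk=1 s4=1
t15.Δ0 s2=1 s3=1 s1=1 s0=1 clk=1 s4=1
t15.Δ1 s2=1 s3=1 s1=1 s0=1 clk=0 s4=1
t16.Δ0 s2=1 s3=1 s1=1 s0=1 clk=0 s4=1
t16.Δ1 s2=1 s3=1 s1=1 s0=1 clk=1 s4=1
t16.Δ2 s2=1 s3=1 s1=0 s0=1 clk=1 s4=1
t16.Δ3 s2=1 s3=1 s1=0 s0=1 clk=1 s4=0
t17.Δ0 s2=1 s3=1 s1=0 s0=1 clk=1 s4=0
t17.Δ1 s2=1 s3=1 s1=0 s0=1 clk=0 s4=0
t18.Δ0 s2=1 s3=1 s1=0 s0=1 clk=0 s4=0
t18.Δ1 s2=1 s3=1 s1=0 s0=1 clk=1 s4=0
t18.Δ2 s2=1 s3=1 s1=1 s0=1 clk=1 s4=0
t18.Δ3 s2=1 s3=1 s1=1 s0=1 clk=1 s4=1
t19.Δ0 s2=1 s3=1 s1=1 s0=1 clk=1 s4=1
t19.Δ1 s2=1 s3=1 s1=1 s0=1 clk=0 s4=1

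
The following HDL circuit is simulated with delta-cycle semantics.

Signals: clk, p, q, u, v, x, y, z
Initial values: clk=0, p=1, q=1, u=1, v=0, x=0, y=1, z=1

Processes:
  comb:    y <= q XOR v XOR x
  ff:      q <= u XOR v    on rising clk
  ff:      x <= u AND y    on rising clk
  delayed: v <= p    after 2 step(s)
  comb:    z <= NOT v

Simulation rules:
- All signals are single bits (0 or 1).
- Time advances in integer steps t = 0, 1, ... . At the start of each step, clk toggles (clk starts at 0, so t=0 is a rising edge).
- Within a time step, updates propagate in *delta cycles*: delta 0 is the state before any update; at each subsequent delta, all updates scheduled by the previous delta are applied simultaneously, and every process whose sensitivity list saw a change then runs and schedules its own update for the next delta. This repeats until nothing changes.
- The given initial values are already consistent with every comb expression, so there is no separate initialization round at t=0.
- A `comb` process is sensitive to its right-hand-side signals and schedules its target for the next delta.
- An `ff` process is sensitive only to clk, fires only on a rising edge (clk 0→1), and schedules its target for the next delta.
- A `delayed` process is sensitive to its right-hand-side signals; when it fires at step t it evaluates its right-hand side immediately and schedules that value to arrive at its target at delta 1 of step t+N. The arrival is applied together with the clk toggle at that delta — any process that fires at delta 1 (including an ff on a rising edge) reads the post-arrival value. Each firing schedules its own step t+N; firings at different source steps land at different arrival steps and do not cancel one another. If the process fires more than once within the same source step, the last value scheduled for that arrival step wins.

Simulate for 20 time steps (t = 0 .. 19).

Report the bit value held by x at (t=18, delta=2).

0

[bits: p,v,clk,y,z,u,x,q]
t=0: Δ0=10011101 Δ1=10111101 Δ2=10111111 Δ3=10101111 | 3Δ
t=1: Δ0=10101111 Δ1=10001111 | 1Δ
t=2: Δ0=10001111 Δ1=10101111 Δ2=10101101 Δ3=10111101 | 3Δ
t=3: Δ0=10111101 Δ1=10011101 | 1Δ
t=4: Δ0=10011101 Δ1=10111101 Δ2=10111111 Δ3=10101111 | 3Δ
t=5: Δ0=10101111 Δ1=10001111 | 1Δ
t=6: Δ0=10001111 Δ1=10101111 Δ2=10101101 Δ3=10111101 | 3Δ
t=7: Δ0=10111101 Δ1=10011101 | 1Δ
t=8: Δ0=10011101 Δ1=10111101 Δ2=10111111 Δ3=10101111 | 3Δ
t=9: Δ0=10101111 Δ1=10001111 | 1Δ
t=10: Δ0=10001111 Δ1=10101111 Δ2=10101101 Δ3=10111101 | 3Δ
t=11: Δ0=10111101 Δ1=10011101 | 1Δ
t=12: Δ0=10011101 Δ1=10111101 Δ2=10111111 Δ3=10101111 | 3Δ
t=13: Δ0=10101111 Δ1=10001111 | 1Δ
t=14: Δ0=10001111 Δ1=10101111 Δ2=10101101 Δ3=10111101 | 3Δ
t=15: Δ0=10111101 Δ1=10011101 | 1Δ
t=16: Δ0=10011101 Δ1=10111101 Δ2=10111111 Δ3=10101111 | 3Δ
t=17: Δ0=10101111 Δ1=10001111 | 1Δ
t=18: Δ0=10001111 Δ1=10101111 Δ2=10101101 Δ3=10111101 | 3Δ
t=19: Δ0=10111101 Δ1=10011101 | 1Δ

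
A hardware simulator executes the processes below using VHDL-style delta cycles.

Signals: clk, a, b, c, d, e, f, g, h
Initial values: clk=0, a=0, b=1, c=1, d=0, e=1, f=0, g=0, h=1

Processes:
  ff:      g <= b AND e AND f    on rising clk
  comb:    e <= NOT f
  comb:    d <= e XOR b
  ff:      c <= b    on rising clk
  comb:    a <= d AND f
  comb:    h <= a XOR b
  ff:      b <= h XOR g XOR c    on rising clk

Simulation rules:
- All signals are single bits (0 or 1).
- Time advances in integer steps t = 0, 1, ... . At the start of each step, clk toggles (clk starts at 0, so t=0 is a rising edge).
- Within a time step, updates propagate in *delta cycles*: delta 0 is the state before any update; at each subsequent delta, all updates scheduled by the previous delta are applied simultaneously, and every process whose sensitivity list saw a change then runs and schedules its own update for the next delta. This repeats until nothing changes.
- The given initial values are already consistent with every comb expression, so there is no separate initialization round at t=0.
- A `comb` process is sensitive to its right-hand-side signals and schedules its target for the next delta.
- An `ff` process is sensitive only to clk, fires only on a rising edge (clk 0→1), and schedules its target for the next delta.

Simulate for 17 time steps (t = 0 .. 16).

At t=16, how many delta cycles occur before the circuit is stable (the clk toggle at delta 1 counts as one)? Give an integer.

t0.Δ0 h=1 g=0 e=1 c=1 d=0 clk=0 b=1 a=0 f=0
t0.Δ1 h=1 g=0 e=1 c=1 d=0 clk=1 b=1 a=0 f=0
t0.Δ2 h=1 g=0 e=1 c=1 d=0 clk=1 b=0 a=0 f=0
t0.Δ3 h=0 g=0 e=1 c=1 d=1 clk=1 b=0 a=0 f=0
t1.Δ0 h=0 g=0 e=1 c=1 d=1 clk=1 b=0 a=0 f=0
t1.Δ1 h=0 g=0 e=1 c=1 d=1 clk=0 b=0 a=0 f=0
t2.Δ0 h=0 g=0 e=1 c=1 d=1 clk=0 b=0 a=0 f=0
t2.Δ1 h=0 g=0 e=1 c=1 d=1 clk=1 b=0 a=0 f=0
t2.Δ2 h=0 g=0 e=1 c=0 d=1 clk=1 b=1 a=0 f=0
t2.Δ3 h=1 g=0 e=1 c=0 d=0 clk=1 b=1 a=0 f=0
t3.Δ0 h=1 g=0 e=1 c=0 d=0 clk=1 b=1 a=0 f=0
t3.Δ1 h=1 g=0 e=1 c=0 d=0 clk=0 b=1 a=0 f=0
t4.Δ0 h=1 g=0 e=1 c=0 d=0 clk=0 b=1 a=0 f=0
t4.Δ1 h=1 g=0 e=1 c=0 d=0 clk=1 b=1 a=0 f=0
t4.Δ2 h=1 g=0 e=1 c=1 d=0 clk=1 b=1 a=0 f=0
t5.Δ0 h=1 g=0 e=1 c=1 d=0 clk=1 b=1 a=0 f=0
t5.Δ1 h=1 g=0 e=1 c=1 d=0 clk=0 b=1 a=0 f=0
t6.Δ0 h=1 g=0 e=1 c=1 d=0 clk=0 b=1 a=0 f=0
t6.Δ1 h=1 g=0 e=1 c=1 d=0 clk=1 b=1 a=0 f=0
t6.Δ2 h=1 g=0 e=1 c=1 d=0 clk=1 b=0 a=0 f=0
t6.Δ3 h=0 g=0 e=1 c=1 d=1 clk=1 b=0 a=0 f=0
t7.Δ0 h=0 g=0 e=1 c=1 d=1 clk=1 b=0 a=0 f=0
t7.Δ1 h=0 g=0 e=1 c=1 d=1 clk=0 b=0 a=0 f=0
t8.Δ0 h=0 g=0 e=1 c=1 d=1 clk=0 b=0 a=0 f=0
t8.Δ1 h=0 g=0 e=1 c=1 d=1 clk=1 b=0 a=0 f=0
t8.Δ2 h=0 g=0 e=1 c=0 d=1 clk=1 b=1 a=0 f=0
t8.Δ3 h=1 g=0 e=1 c=0 d=0 clk=1 b=1 a=0 f=0
t9.Δ0 h=1 g=0 e=1 c=0 d=0 clk=1 b=1 a=0 f=0
t9.Δ1 h=1 g=0 e=1 c=0 d=0 clk=0 b=1 a=0 f=0
t10.Δ0 h=1 g=0 e=1 c=0 d=0 clk=0 b=1 a=0 f=0
t10.Δ1 h=1 g=0 e=1 c=0 d=0 clk=1 b=1 a=0 f=0
t10.Δ2 h=1 g=0 e=1 c=1 d=0 clk=1 b=1 a=0 f=0
t11.Δ0 h=1 g=0 e=1 c=1 d=0 clk=1 b=1 a=0 f=0
t11.Δ1 h=1 g=0 e=1 c=1 d=0 clk=0 b=1 a=0 f=0
t12.Δ0 h=1 g=0 e=1 c=1 d=0 clk=0 b=1 a=0 f=0
t12.Δ1 h=1 g=0 e=1 c=1 d=0 clk=1 b=1 a=0 f=0
t12.Δ2 h=1 g=0 e=1 c=1 d=0 clk=1 b=0 a=0 f=0
t12.Δ3 h=0 g=0 e=1 c=1 d=1 clk=1 b=0 a=0 f=0
t13.Δ0 h=0 g=0 e=1 c=1 d=1 clk=1 b=0 a=0 f=0
t13.Δ1 h=0 g=0 e=1 c=1 d=1 clk=0 b=0 a=0 f=0
t14.Δ0 h=0 g=0 e=1 c=1 d=1 clk=0 b=0 a=0 f=0
t14.Δ1 h=0 g=0 e=1 c=1 d=1 clk=1 b=0 a=0 f=0
t14.Δ2 h=0 g=0 e=1 c=0 d=1 clk=1 b=1 a=0 f=0
t14.Δ3 h=1 g=0 e=1 c=0 d=0 clk=1 b=1 a=0 f=0
t15.Δ0 h=1 g=0 e=1 c=0 d=0 clk=1 b=1 a=0 f=0
t15.Δ1 h=1 g=0 e=1 c=0 d=0 clk=0 b=1 a=0 f=0
t16.Δ0 h=1 g=0 e=1 c=0 d=0 clk=0 b=1 a=0 f=0
t16.Δ1 h=1 g=0 e=1 c=0 d=0 clk=1 b=1 a=0 f=0
t16.Δ2 h=1 g=0 e=1 c=1 d=0 clk=1 b=1 a=0 f=0

2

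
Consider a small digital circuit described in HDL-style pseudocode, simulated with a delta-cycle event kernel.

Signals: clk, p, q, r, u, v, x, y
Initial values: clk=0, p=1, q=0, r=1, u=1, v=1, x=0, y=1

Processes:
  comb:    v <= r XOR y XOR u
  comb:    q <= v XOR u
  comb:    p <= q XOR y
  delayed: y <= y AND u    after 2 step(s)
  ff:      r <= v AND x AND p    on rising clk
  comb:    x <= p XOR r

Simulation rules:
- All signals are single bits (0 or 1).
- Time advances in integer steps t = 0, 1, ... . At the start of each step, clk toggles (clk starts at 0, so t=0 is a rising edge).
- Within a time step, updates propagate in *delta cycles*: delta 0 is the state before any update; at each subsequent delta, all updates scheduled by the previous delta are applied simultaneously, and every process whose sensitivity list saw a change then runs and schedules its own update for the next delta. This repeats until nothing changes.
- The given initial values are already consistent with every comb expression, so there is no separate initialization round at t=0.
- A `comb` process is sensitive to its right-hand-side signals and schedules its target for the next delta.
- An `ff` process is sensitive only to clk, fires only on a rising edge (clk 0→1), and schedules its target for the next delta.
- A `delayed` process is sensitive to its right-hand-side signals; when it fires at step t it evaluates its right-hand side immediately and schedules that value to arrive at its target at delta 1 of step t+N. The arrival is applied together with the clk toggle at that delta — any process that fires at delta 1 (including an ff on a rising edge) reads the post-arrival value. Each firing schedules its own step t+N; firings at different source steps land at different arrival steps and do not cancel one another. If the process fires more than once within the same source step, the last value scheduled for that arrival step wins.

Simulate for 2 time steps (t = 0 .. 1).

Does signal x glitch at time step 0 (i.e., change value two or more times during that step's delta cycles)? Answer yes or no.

[bits: x,p,r,u,q,y,clk,v]
t=0: Δ0=01110101 Δ1=01110111 Δ2=01010111 Δ3=11010110 Δ4=11011110 Δ5=10011110 Δ6=00011110 | 6Δ
t=1: Δ0=00011110 Δ1=00011100 | 1Δ

yes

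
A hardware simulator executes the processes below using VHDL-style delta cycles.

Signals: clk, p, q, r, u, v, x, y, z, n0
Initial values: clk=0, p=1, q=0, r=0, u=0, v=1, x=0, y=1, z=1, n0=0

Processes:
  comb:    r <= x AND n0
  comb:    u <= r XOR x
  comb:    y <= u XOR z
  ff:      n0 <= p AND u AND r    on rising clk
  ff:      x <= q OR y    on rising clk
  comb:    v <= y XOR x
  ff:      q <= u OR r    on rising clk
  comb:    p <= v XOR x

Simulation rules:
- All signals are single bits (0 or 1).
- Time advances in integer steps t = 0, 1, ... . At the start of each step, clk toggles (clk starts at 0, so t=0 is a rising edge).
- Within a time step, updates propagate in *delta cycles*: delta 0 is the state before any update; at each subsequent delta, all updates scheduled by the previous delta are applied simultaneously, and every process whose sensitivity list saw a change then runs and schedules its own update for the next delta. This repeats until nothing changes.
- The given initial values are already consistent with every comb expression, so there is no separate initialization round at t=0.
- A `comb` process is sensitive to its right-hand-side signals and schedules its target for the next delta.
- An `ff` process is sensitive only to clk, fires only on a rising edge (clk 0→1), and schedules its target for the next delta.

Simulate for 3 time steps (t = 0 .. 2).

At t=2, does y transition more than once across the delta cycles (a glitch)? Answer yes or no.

t0.Δ0 r=0 clk=0 u=0 x=0 n0=0 v=1 q=0 p=1 z=1 y=1
t0.Δ1 r=0 clk=1 u=0 x=0 n0=0 v=1 q=0 p=1 z=1 y=1
t0.Δ2 r=0 clk=1 u=0 x=1 n0=0 v=1 q=0 p=1 z=1 y=1
t0.Δ3 r=0 clk=1 u=1 x=1 n0=0 v=0 q=0 p=0 z=1 y=1
t0.Δ4 r=0 clk=1 u=1 x=1 n0=0 v=0 q=0 p=1 z=1 y=0
t0.Δ5 r=0 clk=1 u=1 x=1 n0=0 v=1 q=0 p=1 z=1 y=0
t0.Δ6 r=0 clk=1 u=1 x=1 n0=0 v=1 q=0 p=0 z=1 y=0
t1.Δ0 r=0 clk=1 u=1 x=1 n0=0 v=1 q=0 p=0 z=1 y=0
t1.Δ1 r=0 clk=0 u=1 x=1 n0=0 v=1 q=0 p=0 z=1 y=0
t2.Δ0 r=0 clk=0 u=1 x=1 n0=0 v=1 q=0 p=0 z=1 y=0
t2.Δ1 r=0 clk=1 u=1 x=1 n0=0 v=1 q=0 p=0 z=1 y=0
t2.Δ2 r=0 clk=1 u=1 x=0 n0=0 v=1 q=1 p=0 z=1 y=0
t2.Δ3 r=0 clk=1 u=0 x=0 n0=0 v=0 q=1 p=1 z=1 y=0
t2.Δ4 r=0 clk=1 u=0 x=0 n0=0 v=0 q=1 p=0 z=1 y=1
t2.Δ5 r=0 clk=1 u=0 x=0 n0=0 v=1 q=1 p=0 z=1 y=1
t2.Δ6 r=0 clk=1 u=0 x=0 n0=0 v=1 q=1 p=1 z=1 y=1

no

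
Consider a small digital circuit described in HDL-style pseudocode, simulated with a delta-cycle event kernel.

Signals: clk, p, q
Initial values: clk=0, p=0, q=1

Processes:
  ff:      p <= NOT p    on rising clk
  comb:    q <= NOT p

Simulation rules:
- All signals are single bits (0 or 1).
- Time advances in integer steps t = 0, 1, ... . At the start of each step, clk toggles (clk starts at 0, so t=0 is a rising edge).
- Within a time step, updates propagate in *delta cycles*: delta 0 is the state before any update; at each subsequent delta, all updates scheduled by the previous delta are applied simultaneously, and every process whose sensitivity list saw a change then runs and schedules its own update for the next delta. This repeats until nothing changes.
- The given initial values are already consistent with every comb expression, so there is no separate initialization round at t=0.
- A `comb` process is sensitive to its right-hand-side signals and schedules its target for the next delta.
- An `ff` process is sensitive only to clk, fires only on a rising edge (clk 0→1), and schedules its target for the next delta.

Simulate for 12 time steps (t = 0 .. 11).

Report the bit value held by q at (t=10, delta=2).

0

t0.Δ0 q=1 p=0 clk=0
t0.Δ1 q=1 p=0 clk=1
t0.Δ2 q=1 p=1 clk=1
t0.Δ3 q=0 p=1 clk=1
t1.Δ0 q=0 p=1 clk=1
t1.Δ1 q=0 p=1 clk=0
t2.Δ0 q=0 p=1 clk=0
t2.Δ1 q=0 p=1 clk=1
t2.Δ2 q=0 p=0 clk=1
t2.Δ3 q=1 p=0 clk=1
t3.Δ0 q=1 p=0 clk=1
t3.Δ1 q=1 p=0 clk=0
t4.Δ0 q=1 p=0 clk=0
t4.Δ1 q=1 p=0 clk=1
t4.Δ2 q=1 p=1 clk=1
t4.Δ3 q=0 p=1 clk=1
t5.Δ0 q=0 p=1 clk=1
t5.Δ1 q=0 p=1 clk=0
t6.Δ0 q=0 p=1 clk=0
t6.Δ1 q=0 p=1 clk=1
t6.Δ2 q=0 p=0 clk=1
t6.Δ3 q=1 p=0 clk=1
t7.Δ0 q=1 p=0 clk=1
t7.Δ1 q=1 p=0 clk=0
t8.Δ0 q=1 p=0 clk=0
t8.Δ1 q=1 p=0 clk=1
t8.Δ2 q=1 p=1 clk=1
t8.Δ3 q=0 p=1 clk=1
t9.Δ0 q=0 p=1 clk=1
t9.Δ1 q=0 p=1 clk=0
t10.Δ0 q=0 p=1 clk=0
t10.Δ1 q=0 p=1 clk=1
t10.Δ2 q=0 p=0 clk=1
t10.Δ3 q=1 p=0 clk=1
t11.Δ0 q=1 p=0 clk=1
t11.Δ1 q=1 p=0 clk=0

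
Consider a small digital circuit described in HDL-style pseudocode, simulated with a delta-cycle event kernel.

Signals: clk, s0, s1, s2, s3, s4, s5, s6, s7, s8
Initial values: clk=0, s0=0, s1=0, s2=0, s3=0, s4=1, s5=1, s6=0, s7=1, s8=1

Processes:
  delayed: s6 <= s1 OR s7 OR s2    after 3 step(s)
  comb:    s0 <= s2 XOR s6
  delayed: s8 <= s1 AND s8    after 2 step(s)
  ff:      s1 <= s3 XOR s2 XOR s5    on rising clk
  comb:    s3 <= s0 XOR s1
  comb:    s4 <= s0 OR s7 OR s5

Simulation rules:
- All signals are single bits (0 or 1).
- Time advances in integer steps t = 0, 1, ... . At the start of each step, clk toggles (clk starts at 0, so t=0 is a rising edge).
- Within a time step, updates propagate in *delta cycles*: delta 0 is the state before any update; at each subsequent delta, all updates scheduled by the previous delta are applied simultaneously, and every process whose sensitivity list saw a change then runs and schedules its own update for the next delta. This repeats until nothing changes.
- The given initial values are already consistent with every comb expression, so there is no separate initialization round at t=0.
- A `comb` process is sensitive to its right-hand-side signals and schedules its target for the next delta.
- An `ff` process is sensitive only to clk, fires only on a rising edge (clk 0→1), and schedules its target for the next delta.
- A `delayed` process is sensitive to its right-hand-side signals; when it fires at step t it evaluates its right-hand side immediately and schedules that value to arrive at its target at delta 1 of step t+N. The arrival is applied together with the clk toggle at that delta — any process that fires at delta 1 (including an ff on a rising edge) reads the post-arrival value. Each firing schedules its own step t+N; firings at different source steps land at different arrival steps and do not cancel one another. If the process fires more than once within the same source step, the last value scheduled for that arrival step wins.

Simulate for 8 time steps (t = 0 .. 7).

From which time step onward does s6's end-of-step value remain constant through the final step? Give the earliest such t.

3

t0.Δ0 s5=1 s2=0 s0=0 s8=1 s4=1 s3=0 clk=0 s7=1 s6=0 s1=0
t0.Δ1 s5=1 s2=0 s0=0 s8=1 s4=1 s3=0 clk=1 s7=1 s6=0 s1=0
t0.Δ2 s5=1 s2=0 s0=0 s8=1 s4=1 s3=0 clk=1 s7=1 s6=0 s1=1
t0.Δ3 s5=1 s2=0 s0=0 s8=1 s4=1 s3=1 clk=1 s7=1 s6=0 s1=1
t1.Δ0 s5=1 s2=0 s0=0 s8=1 s4=1 s3=1 clk=1 s7=1 s6=0 s1=1
t1.Δ1 s5=1 s2=0 s0=0 s8=1 s4=1 s3=1 clk=0 s7=1 s6=0 s1=1
t2.Δ0 s5=1 s2=0 s0=0 s8=1 s4=1 s3=1 clk=0 s7=1 s6=0 s1=1
t2.Δ1 s5=1 s2=0 s0=0 s8=1 s4=1 s3=1 clk=1 s7=1 s6=0 s1=1
t2.Δ2 s5=1 s2=0 s0=0 s8=1 s4=1 s3=1 clk=1 s7=1 s6=0 s1=0
t2.Δ3 s5=1 s2=0 s0=0 s8=1 s4=1 s3=0 clk=1 s7=1 s6=0 s1=0
t3.Δ0 s5=1 s2=0 s0=0 s8=1 s4=1 s3=0 clk=1 s7=1 s6=0 s1=0
t3.Δ1 s5=1 s2=0 s0=0 s8=1 s4=1 s3=0 clk=0 s7=1 s6=1 s1=0
t3.Δ2 s5=1 s2=0 s0=1 s8=1 s4=1 s3=0 clk=0 s7=1 s6=1 s1=0
t3.Δ3 s5=1 s2=0 s0=1 s8=1 s4=1 s3=1 clk=0 s7=1 s6=1 s1=0
t4.Δ0 s5=1 s2=0 s0=1 s8=1 s4=1 s3=1 clk=0 s7=1 s6=1 s1=0
t4.Δ1 s5=1 s2=0 s0=1 s8=0 s4=1 s3=1 clk=1 s7=1 s6=1 s1=0
t5.Δ0 s5=1 s2=0 s0=1 s8=0 s4=1 s3=1 clk=1 s7=1 s6=1 s1=0
t5.Δ1 s5=1 s2=0 s0=1 s8=0 s4=1 s3=1 clk=0 s7=1 s6=1 s1=0
t6.Δ0 s5=1 s2=0 s0=1 s8=0 s4=1 s3=1 clk=0 s7=1 s6=1 s1=0
t6.Δ1 s5=1 s2=0 s0=1 s8=0 s4=1 s3=1 clk=1 s7=1 s6=1 s1=0
t7.Δ0 s5=1 s2=0 s0=1 s8=0 s4=1 s3=1 clk=1 s7=1 s6=1 s1=0
t7.Δ1 s5=1 s2=0 s0=1 s8=0 s4=1 s3=1 clk=0 s7=1 s6=1 s1=0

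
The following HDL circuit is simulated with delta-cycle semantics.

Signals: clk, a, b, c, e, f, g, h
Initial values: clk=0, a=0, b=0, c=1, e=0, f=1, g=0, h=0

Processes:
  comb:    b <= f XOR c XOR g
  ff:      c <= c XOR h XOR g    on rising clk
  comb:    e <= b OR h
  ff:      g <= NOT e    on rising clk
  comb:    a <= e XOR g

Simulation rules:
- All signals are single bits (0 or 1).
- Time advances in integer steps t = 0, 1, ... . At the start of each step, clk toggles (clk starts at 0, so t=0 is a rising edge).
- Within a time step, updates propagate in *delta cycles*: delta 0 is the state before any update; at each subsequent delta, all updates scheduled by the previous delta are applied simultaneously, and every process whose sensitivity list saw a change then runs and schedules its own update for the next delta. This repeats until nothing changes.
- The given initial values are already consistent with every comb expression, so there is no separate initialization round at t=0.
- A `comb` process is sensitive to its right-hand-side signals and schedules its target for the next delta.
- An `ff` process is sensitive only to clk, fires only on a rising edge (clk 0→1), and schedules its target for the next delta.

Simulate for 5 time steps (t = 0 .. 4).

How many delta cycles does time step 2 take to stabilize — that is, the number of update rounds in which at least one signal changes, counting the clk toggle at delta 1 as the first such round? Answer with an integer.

3

t=0 Δ0: a=0 g=0 e=0 b=0 c=1 f=1 h=0 clk=0
  Δ1: clk:0→1
  Δ2: g:0→1
  Δ3: a:0→1, b:0→1
  Δ4: e:0→1
  Δ5: a:1→0
  (5Δ to stable)
t=1 Δ0: a=0 g=1 e=1 b=1 c=1 f=1 h=0 clk=1
  Δ1: clk:1→0
  (1Δ to stable)
t=2 Δ0: a=0 g=1 e=1 b=1 c=1 f=1 h=0 clk=0
  Δ1: clk:0→1
  Δ2: g:1→0, c:1→0
  Δ3: a:0→1
  (3Δ to stable)
t=3 Δ0: a=1 g=0 e=1 b=1 c=0 f=1 h=0 clk=1
  Δ1: clk:1→0
  (1Δ to stable)
t=4 Δ0: a=1 g=0 e=1 b=1 c=0 f=1 h=0 clk=0
  Δ1: clk:0→1
  (1Δ to stable)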